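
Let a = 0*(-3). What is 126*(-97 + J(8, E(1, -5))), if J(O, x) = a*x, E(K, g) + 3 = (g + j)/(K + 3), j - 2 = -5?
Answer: -12222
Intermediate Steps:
a = 0
j = -3 (j = 2 - 5 = -3)
E(K, g) = -3 + (-3 + g)/(3 + K) (E(K, g) = -3 + (g - 3)/(K + 3) = -3 + (-3 + g)/(3 + K))
J(O, x) = 0 (J(O, x) = 0*x = 0)
126*(-97 + J(8, E(1, -5))) = 126*(-97 + 0) = 126*(-97) = -12222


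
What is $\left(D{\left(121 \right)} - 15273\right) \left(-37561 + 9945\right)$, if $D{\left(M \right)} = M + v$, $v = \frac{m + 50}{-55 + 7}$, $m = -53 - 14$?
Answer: $\frac{1255283554}{3} \approx 4.1843 \cdot 10^{8}$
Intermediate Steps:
$m = -67$
$v = \frac{17}{48}$ ($v = \frac{-67 + 50}{-55 + 7} = - \frac{17}{-48} = \left(-17\right) \left(- \frac{1}{48}\right) = \frac{17}{48} \approx 0.35417$)
$D{\left(M \right)} = \frac{17}{48} + M$ ($D{\left(M \right)} = M + \frac{17}{48} = \frac{17}{48} + M$)
$\left(D{\left(121 \right)} - 15273\right) \left(-37561 + 9945\right) = \left(\left(\frac{17}{48} + 121\right) - 15273\right) \left(-37561 + 9945\right) = \left(\frac{5825}{48} - 15273\right) \left(-27616\right) = \left(- \frac{727279}{48}\right) \left(-27616\right) = \frac{1255283554}{3}$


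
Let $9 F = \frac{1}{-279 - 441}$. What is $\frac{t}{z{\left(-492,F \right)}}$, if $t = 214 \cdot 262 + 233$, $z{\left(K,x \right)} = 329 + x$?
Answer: $\frac{364830480}{2131919} \approx 171.13$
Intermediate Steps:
$F = - \frac{1}{6480}$ ($F = \frac{1}{9 \left(-279 - 441\right)} = \frac{1}{9 \left(-720\right)} = \frac{1}{9} \left(- \frac{1}{720}\right) = - \frac{1}{6480} \approx -0.00015432$)
$t = 56301$ ($t = 56068 + 233 = 56301$)
$\frac{t}{z{\left(-492,F \right)}} = \frac{56301}{329 - \frac{1}{6480}} = \frac{56301}{\frac{2131919}{6480}} = 56301 \cdot \frac{6480}{2131919} = \frac{364830480}{2131919}$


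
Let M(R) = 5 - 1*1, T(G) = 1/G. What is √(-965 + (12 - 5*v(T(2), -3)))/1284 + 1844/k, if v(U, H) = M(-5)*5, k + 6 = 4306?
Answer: 461/1075 + 3*I*√13/428 ≈ 0.42884 + 0.025273*I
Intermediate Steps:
k = 4300 (k = -6 + 4306 = 4300)
M(R) = 4 (M(R) = 5 - 1 = 4)
v(U, H) = 20 (v(U, H) = 4*5 = 20)
√(-965 + (12 - 5*v(T(2), -3)))/1284 + 1844/k = √(-965 + (12 - 5*20))/1284 + 1844/4300 = √(-965 + (12 - 100))*(1/1284) + 1844*(1/4300) = √(-965 - 88)*(1/1284) + 461/1075 = √(-1053)*(1/1284) + 461/1075 = (9*I*√13)*(1/1284) + 461/1075 = 3*I*√13/428 + 461/1075 = 461/1075 + 3*I*√13/428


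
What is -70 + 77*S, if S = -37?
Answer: -2919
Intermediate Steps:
-70 + 77*S = -70 + 77*(-37) = -70 - 2849 = -2919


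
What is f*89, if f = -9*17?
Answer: -13617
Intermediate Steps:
f = -153
f*89 = -153*89 = -13617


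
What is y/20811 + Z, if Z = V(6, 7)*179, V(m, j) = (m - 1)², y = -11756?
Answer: 93117469/20811 ≈ 4474.4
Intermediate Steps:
V(m, j) = (-1 + m)²
Z = 4475 (Z = (-1 + 6)²*179 = 5²*179 = 25*179 = 4475)
y/20811 + Z = -11756/20811 + 4475 = 93117469/20811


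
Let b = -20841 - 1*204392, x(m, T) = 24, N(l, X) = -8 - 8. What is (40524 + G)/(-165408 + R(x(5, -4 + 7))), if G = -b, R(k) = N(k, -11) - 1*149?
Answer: -265757/165573 ≈ -1.6051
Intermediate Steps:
N(l, X) = -16
b = -225233 (b = -20841 - 204392 = -225233)
R(k) = -165 (R(k) = -16 - 1*149 = -16 - 149 = -165)
G = 225233 (G = -1*(-225233) = 225233)
(40524 + G)/(-165408 + R(x(5, -4 + 7))) = (40524 + 225233)/(-165408 - 165) = 265757/(-165573) = 265757*(-1/165573) = -265757/165573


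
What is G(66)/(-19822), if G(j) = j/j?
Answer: -1/19822 ≈ -5.0449e-5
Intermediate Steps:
G(j) = 1
G(66)/(-19822) = 1/(-19822) = 1*(-1/19822) = -1/19822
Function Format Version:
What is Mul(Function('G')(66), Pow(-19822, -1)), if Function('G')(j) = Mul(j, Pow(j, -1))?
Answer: Rational(-1, 19822) ≈ -5.0449e-5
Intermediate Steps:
Function('G')(j) = 1
Mul(Function('G')(66), Pow(-19822, -1)) = Mul(1, Pow(-19822, -1)) = Mul(1, Rational(-1, 19822)) = Rational(-1, 19822)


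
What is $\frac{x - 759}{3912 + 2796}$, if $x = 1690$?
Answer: $\frac{931}{6708} \approx 0.13879$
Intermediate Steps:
$\frac{x - 759}{3912 + 2796} = \frac{1690 - 759}{3912 + 2796} = \frac{931}{6708}$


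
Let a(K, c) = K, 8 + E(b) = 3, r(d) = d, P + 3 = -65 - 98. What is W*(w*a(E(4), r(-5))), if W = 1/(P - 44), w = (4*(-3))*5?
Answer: -10/7 ≈ -1.4286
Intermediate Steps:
P = -166 (P = -3 + (-65 - 98) = -3 - 163 = -166)
E(b) = -5 (E(b) = -8 + 3 = -5)
w = -60 (w = -12*5 = -60)
W = -1/210 (W = 1/(-166 - 44) = 1/(-210) = -1/210 ≈ -0.0047619)
W*(w*a(E(4), r(-5))) = -(-2)*(-5)/7 = -1/210*300 = -10/7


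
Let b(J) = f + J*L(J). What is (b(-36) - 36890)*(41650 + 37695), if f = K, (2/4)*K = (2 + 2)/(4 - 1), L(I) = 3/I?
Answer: -8779762285/3 ≈ -2.9266e+9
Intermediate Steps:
K = 8/3 (K = 2*((2 + 2)/(4 - 1)) = 2*(4/3) = 8/3 ≈ 2.6667)
f = 8/3 ≈ 2.6667
b(J) = 17/3 (b(J) = 8/3 + J*(3/J) = 8/3 + 3 = 17/3)
(b(-36) - 36890)*(41650 + 37695) = (17/3 - 36890)*(41650 + 37695) = -110653/3*79345 = -8779762285/3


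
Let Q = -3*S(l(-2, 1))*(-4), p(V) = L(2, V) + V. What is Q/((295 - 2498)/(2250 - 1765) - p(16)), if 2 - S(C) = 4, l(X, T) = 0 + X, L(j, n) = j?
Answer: 11640/10933 ≈ 1.0647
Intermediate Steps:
l(X, T) = X
S(C) = -2 (S(C) = 2 - 1*4 = 2 - 4 = -2)
p(V) = 2 + V
Q = -24 (Q = -3*(-2)*(-4) = 6*(-4) = -24)
Q/((295 - 2498)/(2250 - 1765) - p(16)) = -24/((295 - 2498)/(2250 - 1765) - (2 + 16)) = -24/(-2203/485 - 1*18) = -24/(-2203*1/485 - 18) = -24/(-2203/485 - 18) = -24/(-10933/485) = -24*(-485/10933) = 11640/10933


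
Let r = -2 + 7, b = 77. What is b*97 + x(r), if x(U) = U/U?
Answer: 7470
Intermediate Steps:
r = 5
x(U) = 1
b*97 + x(r) = 77*97 + 1 = 7469 + 1 = 7470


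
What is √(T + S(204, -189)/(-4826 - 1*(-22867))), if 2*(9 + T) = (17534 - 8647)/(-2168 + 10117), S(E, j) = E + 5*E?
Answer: I*√688803343135270574/286815818 ≈ 2.8936*I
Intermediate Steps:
S(E, j) = 6*E
T = -134195/15898 (T = -9 + ((17534 - 8647)/(-2168 + 10117))/2 = -9 + (8887/7949)/2 = -9 + (8887*(1/7949))/2 = -9 + (½)*(8887/7949) = -9 + 8887/15898 = -134195/15898 ≈ -8.4410)
√(T + S(204, -189)/(-4826 - 1*(-22867))) = √(-134195/15898 + (6*204)/(-4826 - 1*(-22867))) = √(-134195/15898 + 1224/(-4826 + 22867)) = √(-134195/15898 + 1224/18041) = √(-2401552843/286815818) = I*√688803343135270574/286815818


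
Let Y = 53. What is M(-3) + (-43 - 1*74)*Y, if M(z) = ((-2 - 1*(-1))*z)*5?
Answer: -6186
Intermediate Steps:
M(z) = -5*z (M(z) = ((-2 + 1)*z)*5 = -z*5 = -5*z)
M(-3) + (-43 - 1*74)*Y = -5*(-3) + (-43 - 1*74)*53 = 15 + (-43 - 74)*53 = 15 - 117*53 = 15 - 6201 = -6186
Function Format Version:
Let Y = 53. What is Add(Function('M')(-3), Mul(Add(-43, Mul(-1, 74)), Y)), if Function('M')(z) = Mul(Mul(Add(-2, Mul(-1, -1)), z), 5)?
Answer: -6186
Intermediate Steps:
Function('M')(z) = Mul(-5, z) (Function('M')(z) = Mul(Mul(Add(-2, 1), z), 5) = Mul(Mul(-1, z), 5) = Mul(-5, z))
Add(Function('M')(-3), Mul(Add(-43, Mul(-1, 74)), Y)) = Add(Mul(-5, -3), Mul(Add(-43, Mul(-1, 74)), 53)) = Add(15, Mul(Add(-43, -74), 53)) = Add(15, Mul(-117, 53)) = Add(15, -6201) = -6186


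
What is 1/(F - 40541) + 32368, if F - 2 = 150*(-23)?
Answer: 1423835951/43989 ≈ 32368.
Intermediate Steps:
F = -3448 (F = 2 + 150*(-23) = 2 - 3450 = -3448)
1/(F - 40541) + 32368 = 1/(-3448 - 40541) + 32368 = 1/(-43989) + 32368 = -1/43989 + 32368 = 1423835951/43989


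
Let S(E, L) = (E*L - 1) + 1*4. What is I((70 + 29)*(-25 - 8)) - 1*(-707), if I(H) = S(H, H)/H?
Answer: -2787841/1089 ≈ -2560.0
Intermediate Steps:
S(E, L) = 3 + E*L (S(E, L) = (-1 + E*L) + 4 = 3 + E*L)
I(H) = (3 + H**2)/H (I(H) = (3 + H*H)/H = (3 + H**2)/H)
I((70 + 29)*(-25 - 8)) - 1*(-707) = ((70 + 29)*(-25 - 8) + 3/(((70 + 29)*(-25 - 8)))) - 1*(-707) = (99*(-33) + 3/((99*(-33)))) + 707 = (-3267 + 3/(-3267)) + 707 = (-3267 + 3*(-1/3267)) + 707 = (-3267 - 1/1089) + 707 = -3557764/1089 + 707 = -2787841/1089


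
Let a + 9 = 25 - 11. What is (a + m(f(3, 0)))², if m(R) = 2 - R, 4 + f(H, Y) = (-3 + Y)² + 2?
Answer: 0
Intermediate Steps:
f(H, Y) = -2 + (-3 + Y)² (f(H, Y) = -4 + ((-3 + Y)² + 2) = -4 + (2 + (-3 + Y)²) = -2 + (-3 + Y)²)
a = 5 (a = -9 + (25 - 11) = -9 + 14 = 5)
(a + m(f(3, 0)))² = (5 + (2 - (-2 + (-3 + 0)²)))² = (5 + (2 - (-2 + (-3)²)))² = (5 + (2 - (-2 + 9)))² = (5 + (2 - 1*7))² = (5 + (2 - 7))² = (5 - 5)² = 0² = 0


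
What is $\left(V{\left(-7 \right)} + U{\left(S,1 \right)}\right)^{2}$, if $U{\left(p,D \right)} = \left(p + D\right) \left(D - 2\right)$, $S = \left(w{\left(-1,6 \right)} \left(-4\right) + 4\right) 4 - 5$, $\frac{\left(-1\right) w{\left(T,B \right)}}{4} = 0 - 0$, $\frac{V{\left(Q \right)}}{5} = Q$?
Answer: $2209$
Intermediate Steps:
$V{\left(Q \right)} = 5 Q$
$w{\left(T,B \right)} = 0$ ($w{\left(T,B \right)} = - 4 \left(0 - 0\right) = - 4 \left(0 + 0\right) = \left(-4\right) 0 = 0$)
$S = 11$ ($S = \left(0 \left(-4\right) + 4\right) 4 - 5 = \left(0 + 4\right) 4 - 5 = 4 \cdot 4 - 5 = 16 - 5 = 11$)
$U{\left(p,D \right)} = \left(-2 + D\right) \left(D + p\right)$ ($U{\left(p,D \right)} = \left(D + p\right) \left(-2 + D\right) = \left(-2 + D\right) \left(D + p\right)$)
$\left(V{\left(-7 \right)} + U{\left(S,1 \right)}\right)^{2} = \left(5 \left(-7\right) + \left(1^{2} - 2 - 22 + 1 \cdot 11\right)\right)^{2} = \left(-35 + \left(1 - 2 - 22 + 11\right)\right)^{2} = \left(-35 - 12\right)^{2} = \left(-47\right)^{2} = 2209$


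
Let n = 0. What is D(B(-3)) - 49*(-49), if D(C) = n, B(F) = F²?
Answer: 2401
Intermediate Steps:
D(C) = 0
D(B(-3)) - 49*(-49) = 0 - 49*(-49) = 0 + 2401 = 2401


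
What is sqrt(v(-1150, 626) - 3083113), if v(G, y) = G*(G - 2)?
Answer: I*sqrt(1758313) ≈ 1326.0*I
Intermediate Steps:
v(G, y) = G*(-2 + G)
sqrt(v(-1150, 626) - 3083113) = sqrt(-1150*(-2 - 1150) - 3083113) = sqrt(-1150*(-1152) - 3083113) = sqrt(1324800 - 3083113) = sqrt(-1758313) = I*sqrt(1758313)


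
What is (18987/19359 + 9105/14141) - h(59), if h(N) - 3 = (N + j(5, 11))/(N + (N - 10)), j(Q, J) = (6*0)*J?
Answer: -701412901/365007492 ≈ -1.9216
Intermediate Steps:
j(Q, J) = 0 (j(Q, J) = 0*J = 0)
h(N) = 3 + N/(-10 + 2*N) (h(N) = 3 + (N + 0)/(N + (N - 10)) = 3 + N/(N + (-10 + N)) = 3 + N/(-10 + 2*N))
(18987/19359 + 9105/14141) - h(59) = (18987/19359 + 9105/14141) - (-30 + 7*59)/(2*(-5 + 59)) = (18987*(1/19359) + 9105*(1/14141)) - (-30 + 413)/(2*54) = (6329/6453 + 9105/14141) - 383/(2*54) = 148252954/91251873 - 1*383/108 = 148252954/91251873 - 383/108 = -701412901/365007492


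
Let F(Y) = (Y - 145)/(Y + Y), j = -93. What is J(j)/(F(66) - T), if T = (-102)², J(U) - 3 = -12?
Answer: 1188/1373407 ≈ 0.00086500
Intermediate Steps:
J(U) = -9 (J(U) = 3 - 12 = -9)
T = 10404
F(Y) = (-145 + Y)/(2*Y) (F(Y) = (-145 + Y)/((2*Y)) = (-145 + Y)*(1/(2*Y)) = (-145 + Y)/(2*Y))
J(j)/(F(66) - T) = -9/((½)*(-145 + 66)/66 - 1*10404) = -9/((½)*(1/66)*(-79) - 10404) = -9/(-79/132 - 10404) = -9/(-1373407/132) = -9*(-132/1373407) = 1188/1373407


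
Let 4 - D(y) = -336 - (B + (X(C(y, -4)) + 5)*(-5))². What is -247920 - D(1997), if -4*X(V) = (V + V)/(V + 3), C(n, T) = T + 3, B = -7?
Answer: -3989849/16 ≈ -2.4937e+5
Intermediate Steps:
C(n, T) = 3 + T
X(V) = -V/(2*(3 + V)) (X(V) = -(V + V)/(4*(V + 3)) = -2*V/(4*(3 + V)) = -V/(2*(3 + V)))
D(y) = 23129/16 (D(y) = 4 - (-336 - (-7 + (-(3 - 4)/(6 + 2*(3 - 4)) + 5)*(-5))²) = 4 - (-336 - (-7 + (-1*(-1)/(6 + 2*(-1)) + 5)*(-5))²) = 4 - (-336 - (-7 + (-1*(-1)/(6 - 2) + 5)*(-5))²) = 4 - (-336 - (-7 + (-1*(-1)/4 + 5)*(-5))²) = 4 - (-336 - (-7 + (-1*(-1)*¼ + 5)*(-5))²) = 4 - (-336 - (-7 + (¼ + 5)*(-5))²) = 4 - (-336 - (-7 + (21/4)*(-5))²) = 4 - (-336 - (-7 - 105/4)²) = 4 - (-336 - (-133/4)²) = 4 - (-336 - 1*17689/16) = 4 - (-336 - 17689/16) = 4 - 1*(-23065/16) = 4 + 23065/16 = 23129/16)
-247920 - D(1997) = -247920 - 1*23129/16 = -247920 - 23129/16 = -3989849/16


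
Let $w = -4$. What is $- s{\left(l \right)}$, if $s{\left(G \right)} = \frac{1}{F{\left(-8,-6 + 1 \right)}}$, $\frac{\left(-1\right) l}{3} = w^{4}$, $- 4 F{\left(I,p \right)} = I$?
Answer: $- \frac{1}{2} \approx -0.5$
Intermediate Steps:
$F{\left(I,p \right)} = - \frac{I}{4}$
$l = -768$ ($l = - 3 \left(-4\right)^{4} = \left(-3\right) 256 = -768$)
$s{\left(G \right)} = \frac{1}{2}$ ($s{\left(G \right)} = \frac{1}{\left(- \frac{1}{4}\right) \left(-8\right)} = \frac{1}{2}$)
$- s{\left(l \right)} = \left(-1\right) \frac{1}{2} = - \frac{1}{2}$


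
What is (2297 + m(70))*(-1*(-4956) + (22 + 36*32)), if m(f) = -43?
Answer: 13817020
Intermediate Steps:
(2297 + m(70))*(-1*(-4956) + (22 + 36*32)) = (2297 - 43)*(-1*(-4956) + (22 + 36*32)) = 2254*(4956 + (22 + 1152)) = 2254*(4956 + 1174) = 2254*6130 = 13817020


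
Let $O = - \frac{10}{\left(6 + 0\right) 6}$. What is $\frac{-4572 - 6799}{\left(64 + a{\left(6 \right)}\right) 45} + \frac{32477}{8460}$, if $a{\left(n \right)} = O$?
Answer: $- \frac{5227}{41292} \approx -0.12659$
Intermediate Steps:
$O = - \frac{5}{18}$ ($O = - \frac{10}{6 \cdot 6} = - \frac{10}{36} = \left(-10\right) \frac{1}{36} = - \frac{5}{18} \approx -0.27778$)
$a{\left(n \right)} = - \frac{5}{18}$
$\frac{-4572 - 6799}{\left(64 + a{\left(6 \right)}\right) 45} + \frac{32477}{8460} = \frac{-4572 - 6799}{\left(64 - \frac{5}{18}\right) 45} + \frac{32477}{8460} = \frac{-4572 - 6799}{\frac{1147}{18} \cdot 45} + 32477 \cdot \frac{1}{8460} = - \frac{11371}{\frac{5735}{2}} + \frac{691}{180} = \left(-11371\right) \frac{2}{5735} + \frac{691}{180} = - \frac{22742}{5735} + \frac{691}{180} = - \frac{5227}{41292}$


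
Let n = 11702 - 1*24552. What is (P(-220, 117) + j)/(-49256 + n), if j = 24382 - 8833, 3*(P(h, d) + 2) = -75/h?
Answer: -684073/2732664 ≈ -0.25033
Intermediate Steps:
P(h, d) = -2 - 25/h (P(h, d) = -2 + (-75/h)/3 = -2 - 25/h)
n = -12850 (n = 11702 - 24552 = -12850)
j = 15549
(P(-220, 117) + j)/(-49256 + n) = ((-2 - 25/(-220)) + 15549)/(-49256 - 12850) = ((-2 - 25*(-1/220)) + 15549)/(-62106) = ((-2 + 5/44) + 15549)*(-1/62106) = (-83/44 + 15549)*(-1/62106) = (684073/44)*(-1/62106) = -684073/2732664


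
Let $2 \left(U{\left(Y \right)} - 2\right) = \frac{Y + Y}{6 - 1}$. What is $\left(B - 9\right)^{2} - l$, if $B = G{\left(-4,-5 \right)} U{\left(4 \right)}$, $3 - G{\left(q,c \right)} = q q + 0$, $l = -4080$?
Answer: $\frac{153529}{25} \approx 6141.2$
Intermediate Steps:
$G{\left(q,c \right)} = 3 - q^{2}$ ($G{\left(q,c \right)} = 3 - \left(q q + 0\right) = 3 - \left(q^{2} + 0\right) = 3 - q^{2}$)
$U{\left(Y \right)} = 2 + \frac{Y}{5}$ ($U{\left(Y \right)} = 2 + \frac{\left(Y + Y\right) \frac{1}{6 - 1}}{2} = 2 + \frac{2 Y \frac{1}{5}}{2} = 2 + \frac{\frac{2}{5} Y}{2} = 2 + \frac{Y}{5}$)
$B = - \frac{182}{5}$ ($B = \left(3 - \left(-4\right)^{2}\right) \left(2 + \frac{1}{5} \cdot 4\right) = \left(3 - 16\right) \left(2 + \frac{4}{5}\right) = \left(3 - 16\right) \frac{14}{5} = \left(-13\right) \frac{14}{5} = - \frac{182}{5} \approx -36.4$)
$\left(B - 9\right)^{2} - l = \left(- \frac{182}{5} - 9\right)^{2} - -4080 = \left(- \frac{227}{5}\right)^{2} + 4080 = \frac{51529}{25} + 4080 = \frac{153529}{25}$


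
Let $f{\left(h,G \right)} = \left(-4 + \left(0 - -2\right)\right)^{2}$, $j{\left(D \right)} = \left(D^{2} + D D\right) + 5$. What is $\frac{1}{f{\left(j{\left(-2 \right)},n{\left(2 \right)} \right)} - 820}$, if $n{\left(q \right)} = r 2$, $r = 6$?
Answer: $- \frac{1}{816} \approx -0.0012255$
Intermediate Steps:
$j{\left(D \right)} = 5 + 2 D^{2}$ ($j{\left(D \right)} = \left(D^{2} + D^{2}\right) + 5 = 2 D^{2} + 5 = 5 + 2 D^{2}$)
$n{\left(q \right)} = 12$ ($n{\left(q \right)} = 6 \cdot 2 = 12$)
$f{\left(h,G \right)} = 4$ ($f{\left(h,G \right)} = \left(-4 + \left(0 + 2\right)\right)^{2} = \left(-4 + 2\right)^{2} = \left(-2\right)^{2} = 4$)
$\frac{1}{f{\left(j{\left(-2 \right)},n{\left(2 \right)} \right)} - 820} = \frac{1}{4 - 820} = \frac{1}{-816} = - \frac{1}{816}$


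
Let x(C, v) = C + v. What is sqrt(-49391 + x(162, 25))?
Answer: 2*I*sqrt(12301) ≈ 221.82*I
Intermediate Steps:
sqrt(-49391 + x(162, 25)) = sqrt(-49391 + (162 + 25)) = sqrt(-49391 + 187) = sqrt(-49204) = 2*I*sqrt(12301)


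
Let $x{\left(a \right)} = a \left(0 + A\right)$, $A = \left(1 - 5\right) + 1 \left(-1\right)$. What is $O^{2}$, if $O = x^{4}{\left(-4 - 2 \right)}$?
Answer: $656100000000$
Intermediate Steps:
$A = -5$ ($A = \left(1 - 5\right) - 1 = -4 - 1 = -5$)
$x{\left(a \right)} = - 5 a$ ($x{\left(a \right)} = a \left(0 - 5\right) = a \left(-5\right) = - 5 a$)
$O = 810000$ ($O = \left(- 5 \left(-4 - 2\right)\right)^{4} = \left(\left(-5\right) \left(-6\right)\right)^{4} = 30^{4} = 810000$)
$O^{2} = 810000^{2} = 656100000000$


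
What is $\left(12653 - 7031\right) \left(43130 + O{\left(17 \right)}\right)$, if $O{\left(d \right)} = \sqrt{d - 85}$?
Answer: $242476860 + 11244 i \sqrt{17} \approx 2.4248 \cdot 10^{8} + 46360.0 i$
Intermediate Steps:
$O{\left(d \right)} = \sqrt{-85 + d}$
$\left(12653 - 7031\right) \left(43130 + O{\left(17 \right)}\right) = \left(12653 - 7031\right) \left(43130 + \sqrt{-85 + 17}\right) = 5622 \left(43130 + \sqrt{-68}\right) = 5622 \left(43130 + 2 i \sqrt{17}\right) = 242476860 + 11244 i \sqrt{17}$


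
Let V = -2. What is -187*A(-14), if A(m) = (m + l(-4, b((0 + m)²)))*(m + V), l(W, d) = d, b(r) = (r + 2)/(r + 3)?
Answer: -7743296/199 ≈ -38911.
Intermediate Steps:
b(r) = (2 + r)/(3 + r)
A(m) = (-2 + m)*(m + (2 + m²)/(3 + m²)) (A(m) = (m + (2 + (0 + m)²)/(3 + (0 + m)²))*(m - 2) = (m + (2 + m²)/(3 + m²))*(-2 + m) = (-2 + m)*(m + (2 + m²)/(3 + m²)))
-187*A(-14) = -187*(-4 + (-14)² + (-14)⁴ - 1*(-14)³ - 4*(-14))/(3 + (-14)²) = -187*(-4 + 196 + 38416 - 1*(-2744) + 56)/(3 + 196) = -187*(-4 + 196 + 38416 + 2744 + 56)/199 = -187*41408/199 = -7743296/199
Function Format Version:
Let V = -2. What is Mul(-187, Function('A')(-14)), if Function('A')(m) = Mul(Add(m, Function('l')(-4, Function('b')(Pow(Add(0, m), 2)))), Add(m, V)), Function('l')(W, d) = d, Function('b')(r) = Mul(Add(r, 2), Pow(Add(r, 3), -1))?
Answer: Rational(-7743296, 199) ≈ -38911.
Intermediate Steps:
Function('b')(r) = Mul(Pow(Add(3, r), -1), Add(2, r)) (Function('b')(r) = Mul(Add(2, r), Pow(Add(3, r), -1)) = Mul(Pow(Add(3, r), -1), Add(2, r)))
Function('A')(m) = Mul(Add(-2, m), Add(m, Mul(Pow(Add(3, Pow(m, 2)), -1), Add(2, Pow(m, 2))))) (Function('A')(m) = Mul(Add(m, Mul(Pow(Add(3, Pow(Add(0, m), 2)), -1), Add(2, Pow(Add(0, m), 2)))), Add(m, -2)) = Mul(Add(m, Mul(Pow(Add(3, Pow(m, 2)), -1), Add(2, Pow(m, 2)))), Add(-2, m)) = Mul(Add(-2, m), Add(m, Mul(Pow(Add(3, Pow(m, 2)), -1), Add(2, Pow(m, 2))))))
Mul(-187, Function('A')(-14)) = Mul(-187, Mul(Pow(Add(3, Pow(-14, 2)), -1), Add(-4, Pow(-14, 2), Pow(-14, 4), Mul(-1, Pow(-14, 3)), Mul(-4, -14)))) = Mul(-187, Mul(Pow(Add(3, 196), -1), Add(-4, 196, 38416, Mul(-1, -2744), 56))) = Mul(-187, Mul(Pow(199, -1), Add(-4, 196, 38416, 2744, 56))) = Mul(-187, Mul(Rational(1, 199), 41408)) = Mul(-187, Rational(41408, 199)) = Rational(-7743296, 199)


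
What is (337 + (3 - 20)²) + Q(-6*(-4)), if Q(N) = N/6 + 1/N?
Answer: 15121/24 ≈ 630.04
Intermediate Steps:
Q(N) = 1/N + N/6 (Q(N) = N*(⅙) + 1/N = N/6 + 1/N = 1/N + N/6)
(337 + (3 - 20)²) + Q(-6*(-4)) = (337 + (3 - 20)²) + (1/(-6*(-4)) + (-6*(-4))/6) = (337 + (-17)²) + (1/24 + (⅙)*24) = (337 + 289) + (1/24 + 4) = 626 + 97/24 = 15121/24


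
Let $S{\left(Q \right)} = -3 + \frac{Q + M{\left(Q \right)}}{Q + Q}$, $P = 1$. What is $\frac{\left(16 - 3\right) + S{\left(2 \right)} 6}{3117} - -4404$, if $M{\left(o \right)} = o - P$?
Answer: $\frac{27454535}{6234} \approx 4404.0$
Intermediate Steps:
$M{\left(o \right)} = -1 + o$ ($M{\left(o \right)} = o - 1 = -1 + o$)
$S{\left(Q \right)} = -3 + \frac{-1 + 2 Q}{2 Q}$ ($S{\left(Q \right)} = -3 + \frac{Q + \left(-1 + Q\right)}{Q + Q} = -3 + \frac{-1 + 2 Q}{2 Q}$)
$\frac{\left(16 - 3\right) + S{\left(2 \right)} 6}{3117} - -4404 = \frac{\left(16 - 3\right) + \left(-2 - \frac{1}{2 \cdot 2}\right) 6}{3117} - -4404 = \left(\left(16 - 3\right) + \left(-2 - \frac{1}{4}\right) 6\right) \frac{1}{3117} + 4404 = \left(13 + \left(-2 - \frac{1}{4}\right) 6\right) \frac{1}{3117} + 4404 = \left(13 - \frac{27}{2}\right) \frac{1}{3117} + 4404 = \left(- \frac{1}{2}\right) \frac{1}{3117} + 4404 = - \frac{1}{6234} + 4404 = \frac{27454535}{6234}$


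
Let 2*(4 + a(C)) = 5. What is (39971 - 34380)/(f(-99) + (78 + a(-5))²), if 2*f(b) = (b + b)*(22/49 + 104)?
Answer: -1095836/879687 ≈ -1.2457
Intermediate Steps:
a(C) = -3/2 (a(C) = -4 + (½)*5 = -4 + 5/2 = -3/2)
f(b) = 5118*b/49 (f(b) = ((b + b)*(22/49 + 104))/2 = ((2*b)*(22*(1/49) + 104))/2 = ((2*b)*(22/49 + 104))/2 = ((2*b)*(5118/49))/2 = (10236*b/49)/2 = 5118*b/49)
(39971 - 34380)/(f(-99) + (78 + a(-5))²) = (39971 - 34380)/((5118/49)*(-99) + (78 - 3/2)²) = 5591/(-506682/49 + (153/2)²) = 5591/(-506682/49 + 23409/4) = 5591/(-879687/196) = 5591*(-196/879687) = -1095836/879687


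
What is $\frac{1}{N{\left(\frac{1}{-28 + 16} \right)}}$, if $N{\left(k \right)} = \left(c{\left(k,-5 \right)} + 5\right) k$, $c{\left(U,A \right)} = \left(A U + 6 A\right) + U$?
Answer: $\frac{18}{37} \approx 0.48649$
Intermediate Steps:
$c{\left(U,A \right)} = U + 6 A + A U$ ($c{\left(U,A \right)} = \left(6 A + A U\right) + U = U + 6 A + A U$)
$N{\left(k \right)} = k \left(-25 - 4 k\right)$ ($N{\left(k \right)} = \left(\left(k + 6 \left(-5\right) - 5 k\right) + 5\right) k = \left(\left(k - 30 - 5 k\right) + 5\right) k = \left(\left(-30 - 4 k\right) + 5\right) k = \left(-25 - 4 k\right) k = k \left(-25 - 4 k\right)$)
$\frac{1}{N{\left(\frac{1}{-28 + 16} \right)}} = \frac{1}{\left(-1\right) \frac{1}{-28 + 16} \left(25 + \frac{4}{-28 + 16}\right)} = \frac{1}{\left(-1\right) \frac{1}{-12} \left(25 + \frac{4}{-12}\right)} = \frac{1}{\left(-1\right) \left(- \frac{1}{12}\right) \left(25 + 4 \left(- \frac{1}{12}\right)\right)} = \frac{1}{\left(-1\right) \left(- \frac{1}{12}\right) \left(25 - \frac{1}{3}\right)} = \frac{1}{\left(-1\right) \left(- \frac{1}{12}\right) \frac{74}{3}} = \frac{1}{\frac{37}{18}} = \frac{18}{37}$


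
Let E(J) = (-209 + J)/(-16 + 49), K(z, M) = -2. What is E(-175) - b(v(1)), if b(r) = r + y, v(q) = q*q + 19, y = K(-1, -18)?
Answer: -326/11 ≈ -29.636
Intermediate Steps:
E(J) = -19/3 + J/33 (E(J) = (-209 + J)/33 = (-209 + J)*(1/33) = -19/3 + J/33)
y = -2
v(q) = 19 + q² (v(q) = q² + 19 = 19 + q²)
b(r) = -2 + r (b(r) = r - 2 = -2 + r)
E(-175) - b(v(1)) = (-19/3 + (1/33)*(-175)) - (-2 + (19 + 1²)) = (-19/3 - 175/33) - (-2 + (19 + 1)) = -128/11 - (-2 + 20) = -128/11 - 1*18 = -128/11 - 18 = -326/11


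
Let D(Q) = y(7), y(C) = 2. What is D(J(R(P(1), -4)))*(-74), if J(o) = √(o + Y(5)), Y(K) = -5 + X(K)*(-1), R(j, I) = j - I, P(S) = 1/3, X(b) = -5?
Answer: -148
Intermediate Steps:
P(S) = ⅓
Y(K) = 0 (Y(K) = -5 - 5*(-1) = -5 + 5 = 0)
J(o) = √o (J(o) = √(o + 0) = √o)
D(Q) = 2
D(J(R(P(1), -4)))*(-74) = 2*(-74) = -148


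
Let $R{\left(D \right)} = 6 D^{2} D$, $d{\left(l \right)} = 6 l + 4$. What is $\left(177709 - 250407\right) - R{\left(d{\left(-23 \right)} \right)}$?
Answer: $14363926$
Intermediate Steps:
$d{\left(l \right)} = 4 + 6 l$
$R{\left(D \right)} = 6 D^{3}$
$\left(177709 - 250407\right) - R{\left(d{\left(-23 \right)} \right)} = \left(177709 - 250407\right) - 6 \left(4 + 6 \left(-23\right)\right)^{3} = -72698 - 6 \left(4 - 138\right)^{3} = -72698 - 6 \left(-134\right)^{3} = -72698 - 6 \left(-2406104\right) = -72698 - -14436624 = -72698 + 14436624 = 14363926$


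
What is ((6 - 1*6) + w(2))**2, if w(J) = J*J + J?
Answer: 36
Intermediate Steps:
w(J) = J + J**2 (w(J) = J**2 + J = J + J**2)
((6 - 1*6) + w(2))**2 = ((6 - 1*6) + 2*(1 + 2))**2 = ((6 - 6) + 2*3)**2 = (0 + 6)**2 = 6**2 = 36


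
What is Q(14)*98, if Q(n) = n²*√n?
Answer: 19208*√14 ≈ 71870.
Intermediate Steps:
Q(n) = n^(5/2)
Q(14)*98 = 14^(5/2)*98 = (196*√14)*98 = 19208*√14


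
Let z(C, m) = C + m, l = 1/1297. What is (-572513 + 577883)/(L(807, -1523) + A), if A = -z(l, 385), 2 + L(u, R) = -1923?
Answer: -6964890/2996071 ≈ -2.3247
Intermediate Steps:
L(u, R) = -1925 (L(u, R) = -2 - 1923 = -1925)
l = 1/1297 ≈ 0.00077101
A = -499346/1297 (A = -(1/1297 + 385) = -1*499346/1297 = -499346/1297 ≈ -385.00)
(-572513 + 577883)/(L(807, -1523) + A) = (-572513 + 577883)/(-1925 - 499346/1297) = 5370/(-2996071/1297) = 5370*(-1297/2996071) = -6964890/2996071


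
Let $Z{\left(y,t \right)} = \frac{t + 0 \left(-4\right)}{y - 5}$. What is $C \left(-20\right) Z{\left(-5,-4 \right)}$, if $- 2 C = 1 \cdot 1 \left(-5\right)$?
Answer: $-20$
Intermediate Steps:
$Z{\left(y,t \right)} = \frac{t}{-5 + y}$ ($Z{\left(y,t \right)} = \frac{t + 0}{-5 + y} = \frac{t}{-5 + y}$)
$C = \frac{5}{2}$ ($C = - \frac{1 \cdot 1 \left(-5\right)}{2} = - \frac{1 \left(-5\right)}{2} = \left(- \frac{1}{2}\right) \left(-5\right) = \frac{5}{2} \approx 2.5$)
$C \left(-20\right) Z{\left(-5,-4 \right)} = \frac{5}{2} \left(-20\right) \left(- \frac{4}{-5 - 5}\right) = - 50 \left(- \frac{4}{-10}\right) = - 50 \left(\left(-4\right) \left(- \frac{1}{10}\right)\right) = \left(-50\right) \frac{2}{5} = -20$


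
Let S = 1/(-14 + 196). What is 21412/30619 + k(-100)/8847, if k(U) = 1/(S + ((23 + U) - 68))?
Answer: 4998914525338/7148418385977 ≈ 0.69930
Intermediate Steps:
S = 1/182 ≈ 0.0054945
k(U) = 1/(-8189/182 + U) (k(U) = 1/(1/182 + ((23 + U) - 68)) = 1/(1/182 + (-45 + U)) = 1/(-8189/182 + U))
21412/30619 + k(-100)/8847 = 21412/30619 + (182/(-8189 + 182*(-100)))/8847 = 21412*(1/30619) + (182/(-8189 - 18200))*(1/8847) = 21412/30619 + (182/(-26389))*(1/8847) = 21412/30619 + (182*(-1/26389))*(1/8847) = 21412/30619 - 182/26389*1/8847 = 21412/30619 - 182/233463483 = 4998914525338/7148418385977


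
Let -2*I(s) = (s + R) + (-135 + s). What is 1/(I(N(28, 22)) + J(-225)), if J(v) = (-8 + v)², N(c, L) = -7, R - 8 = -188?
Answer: 2/108907 ≈ 1.8364e-5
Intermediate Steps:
R = -180 (R = 8 - 188 = -180)
I(s) = 315/2 - s (I(s) = -((s - 180) + (-135 + s))/2 = -((-180 + s) + (-135 + s))/2 = -(-315 + 2*s)/2 = 315/2 - s)
1/(I(N(28, 22)) + J(-225)) = 1/((315/2 - 1*(-7)) + (-8 - 225)²) = 1/((315/2 + 7) + (-233)²) = 1/(329/2 + 54289) = 1/(108907/2) = 2/108907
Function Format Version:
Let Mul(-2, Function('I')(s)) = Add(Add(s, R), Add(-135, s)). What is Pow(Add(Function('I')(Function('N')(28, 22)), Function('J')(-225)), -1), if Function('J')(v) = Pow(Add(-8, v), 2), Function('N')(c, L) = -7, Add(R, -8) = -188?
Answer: Rational(2, 108907) ≈ 1.8364e-5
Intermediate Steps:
R = -180 (R = Add(8, -188) = -180)
Function('I')(s) = Add(Rational(315, 2), Mul(-1, s)) (Function('I')(s) = Mul(Rational(-1, 2), Add(Add(s, -180), Add(-135, s))) = Mul(Rational(-1, 2), Add(Add(-180, s), Add(-135, s))) = Mul(Rational(-1, 2), Add(-315, Mul(2, s))) = Add(Rational(315, 2), Mul(-1, s)))
Pow(Add(Function('I')(Function('N')(28, 22)), Function('J')(-225)), -1) = Pow(Add(Add(Rational(315, 2), Mul(-1, -7)), Pow(Add(-8, -225), 2)), -1) = Pow(Add(Add(Rational(315, 2), 7), Pow(-233, 2)), -1) = Pow(Add(Rational(329, 2), 54289), -1) = Pow(Rational(108907, 2), -1) = Rational(2, 108907)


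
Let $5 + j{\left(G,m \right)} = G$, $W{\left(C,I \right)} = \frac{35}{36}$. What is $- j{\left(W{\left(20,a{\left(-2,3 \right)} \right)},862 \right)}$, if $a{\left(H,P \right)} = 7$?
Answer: $\frac{145}{36} \approx 4.0278$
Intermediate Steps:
$W{\left(C,I \right)} = \frac{35}{36}$ ($W{\left(C,I \right)} = 35 \cdot \frac{1}{36} = \frac{35}{36}$)
$j{\left(G,m \right)} = -5 + G$
$- j{\left(W{\left(20,a{\left(-2,3 \right)} \right)},862 \right)} = - (-5 + \frac{35}{36}) = \left(-1\right) \left(- \frac{145}{36}\right) = \frac{145}{36}$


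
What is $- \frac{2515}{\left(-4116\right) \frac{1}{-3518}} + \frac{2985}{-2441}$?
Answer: $- \frac{10804846415}{5023578} \approx -2150.8$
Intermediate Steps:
$- \frac{2515}{\left(-4116\right) \frac{1}{-3518}} + \frac{2985}{-2441} = - \frac{2515}{\left(-4116\right) \left(- \frac{1}{3518}\right)} + 2985 \left(- \frac{1}{2441}\right) = - \frac{2515}{\frac{2058}{1759}} - \frac{2985}{2441} = \left(-2515\right) \frac{1759}{2058} - \frac{2985}{2441} = - \frac{4423885}{2058} - \frac{2985}{2441} = - \frac{10804846415}{5023578}$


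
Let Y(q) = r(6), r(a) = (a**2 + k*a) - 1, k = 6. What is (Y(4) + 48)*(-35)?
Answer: -4165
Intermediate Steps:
r(a) = -1 + a**2 + 6*a (r(a) = (a**2 + 6*a) - 1 = -1 + a**2 + 6*a)
Y(q) = 71 (Y(q) = -1 + 6**2 + 6*6 = -1 + 36 + 36 = 71)
(Y(4) + 48)*(-35) = (71 + 48)*(-35) = 119*(-35) = -4165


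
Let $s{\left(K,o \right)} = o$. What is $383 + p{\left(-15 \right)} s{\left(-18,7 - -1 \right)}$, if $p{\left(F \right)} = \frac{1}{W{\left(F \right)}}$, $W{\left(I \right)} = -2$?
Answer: $379$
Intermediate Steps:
$p{\left(F \right)} = - \frac{1}{2}$ ($p{\left(F \right)} = \frac{1}{-2} = - \frac{1}{2}$)
$383 + p{\left(-15 \right)} s{\left(-18,7 - -1 \right)} = 383 - \frac{7 - -1}{2} = 383 - \frac{7 + 1}{2} = 383 - 4 = 379$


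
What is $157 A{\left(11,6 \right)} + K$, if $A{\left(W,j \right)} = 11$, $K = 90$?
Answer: $1817$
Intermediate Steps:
$157 A{\left(11,6 \right)} + K = 157 \cdot 11 + 90 = 1727 + 90 = 1817$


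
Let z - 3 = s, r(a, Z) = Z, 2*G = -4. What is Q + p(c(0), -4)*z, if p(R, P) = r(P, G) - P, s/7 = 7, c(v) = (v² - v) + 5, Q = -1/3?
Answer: 311/3 ≈ 103.67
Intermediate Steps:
G = -2 (G = (½)*(-4) = -2)
Q = -⅓ (Q = -1*⅓ = -⅓ ≈ -0.33333)
c(v) = 5 + v² - v
s = 49 (s = 7*7 = 49)
z = 52 (z = 3 + 49 = 52)
p(R, P) = -2 - P
Q + p(c(0), -4)*z = -⅓ + (-2 - 1*(-4))*52 = -⅓ + (-2 + 4)*52 = -⅓ + 2*52 = -⅓ + 104 = 311/3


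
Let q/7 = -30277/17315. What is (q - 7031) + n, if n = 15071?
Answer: 139000661/17315 ≈ 8027.8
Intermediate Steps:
q = -211939/17315 (q = 7*(-30277/17315) = -211939/17315 ≈ -12.240)
(q - 7031) + n = (-211939/17315 - 7031) + 15071 = -121953704/17315 + 15071 = 139000661/17315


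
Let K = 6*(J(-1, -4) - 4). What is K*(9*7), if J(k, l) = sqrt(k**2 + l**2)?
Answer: -1512 + 378*sqrt(17) ≈ 46.534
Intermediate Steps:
K = -24 + 6*sqrt(17) (K = 6*(sqrt((-1)**2 + (-4)**2) - 4) = 6*(sqrt(1 + 16) - 4) = 6*(sqrt(17) - 4) = 6*(-4 + sqrt(17)) = -24 + 6*sqrt(17) ≈ 0.73863)
K*(9*7) = (-24 + 6*sqrt(17))*(9*7) = (-24 + 6*sqrt(17))*63 = -1512 + 378*sqrt(17)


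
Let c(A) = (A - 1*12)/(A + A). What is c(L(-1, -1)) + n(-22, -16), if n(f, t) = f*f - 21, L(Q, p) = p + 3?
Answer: 921/2 ≈ 460.50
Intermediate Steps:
L(Q, p) = 3 + p
n(f, t) = -21 + f**2 (n(f, t) = f**2 - 21 = -21 + f**2)
c(A) = (-12 + A)/(2*A) (c(A) = (A - 12)/((2*A)) = (-12 + A)*(1/(2*A)) = (-12 + A)/(2*A))
c(L(-1, -1)) + n(-22, -16) = (-12 + (3 - 1))/(2*(3 - 1)) + (-21 + (-22)**2) = (1/2)*(-12 + 2)/2 + (-21 + 484) = (1/2)*(1/2)*(-10) + 463 = -5/2 + 463 = 921/2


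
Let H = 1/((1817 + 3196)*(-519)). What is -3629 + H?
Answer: -9441739864/2601747 ≈ -3629.0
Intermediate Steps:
H = -1/2601747 (H = -1/519/5013 = (1/5013)*(-1/519) = -1/2601747 ≈ -3.8436e-7)
-3629 + H = -3629 - 1/2601747 = -9441739864/2601747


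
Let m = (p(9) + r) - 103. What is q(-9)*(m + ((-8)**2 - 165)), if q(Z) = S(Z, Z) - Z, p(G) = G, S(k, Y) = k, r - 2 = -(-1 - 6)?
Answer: 0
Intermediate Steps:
r = 9 (r = 2 - (-1 - 6) = 2 - 1*(-7) = 2 + 7 = 9)
q(Z) = 0 (q(Z) = Z - Z = 0)
m = -85 (m = (9 + 9) - 103 = 18 - 103 = -85)
q(-9)*(m + ((-8)**2 - 165)) = 0*(-85 + ((-8)**2 - 165)) = 0*(-85 + (64 - 165)) = 0*(-85 - 101) = 0*(-186) = 0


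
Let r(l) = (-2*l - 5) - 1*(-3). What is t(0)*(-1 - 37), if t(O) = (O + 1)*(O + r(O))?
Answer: 76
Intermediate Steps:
r(l) = -2 - 2*l (r(l) = (-5 - 2*l) + 3 = -2 - 2*l)
t(O) = (1 + O)*(-2 - O) (t(O) = (O + 1)*(O + (-2 - 2*O)) = (1 + O)*(-2 - O))
t(0)*(-1 - 37) = (-2 - 1*0**2 - 3*0)*(-1 - 37) = (-2 - 1*0 + 0)*(-38) = (-2 + 0 + 0)*(-38) = -2*(-38) = 76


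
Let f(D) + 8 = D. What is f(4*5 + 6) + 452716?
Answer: 452734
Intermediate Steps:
f(D) = -8 + D
f(4*5 + 6) + 452716 = (-8 + (4*5 + 6)) + 452716 = (-8 + (20 + 6)) + 452716 = (-8 + 26) + 452716 = 18 + 452716 = 452734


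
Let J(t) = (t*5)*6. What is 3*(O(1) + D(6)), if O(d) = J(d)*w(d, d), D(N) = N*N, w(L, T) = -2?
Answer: -72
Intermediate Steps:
J(t) = 30*t (J(t) = (5*t)*6 = 30*t)
D(N) = N**2
O(d) = -60*d (O(d) = (30*d)*(-2) = -60*d)
3*(O(1) + D(6)) = 3*(-60*1 + 6**2) = 3*(-60 + 36) = 3*(-24) = -72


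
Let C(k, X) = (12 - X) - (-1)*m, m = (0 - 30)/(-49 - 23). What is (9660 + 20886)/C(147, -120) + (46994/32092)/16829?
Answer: 98983055430701/429090594926 ≈ 230.68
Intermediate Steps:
m = 5/12 (m = -30/(-72) = -30*(-1/72) = 5/12 ≈ 0.41667)
C(k, X) = 149/12 - X (C(k, X) = (12 - X) - (-1)*5/12 = (12 - X) - 1*(-5/12) = (12 - X) + 5/12 = 149/12 - X)
(9660 + 20886)/C(147, -120) + (46994/32092)/16829 = (9660 + 20886)/(149/12 - 1*(-120)) + (46994/32092)/16829 = 30546/(149/12 + 120) + (46994*(1/32092))*(1/16829) = 30546/(1589/12) + (23497/16046)*(1/16829) = 30546*(12/1589) + 23497/270038134 = 366552/1589 + 23497/270038134 = 98983055430701/429090594926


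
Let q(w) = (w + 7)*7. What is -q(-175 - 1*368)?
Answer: 3752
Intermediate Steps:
q(w) = 49 + 7*w (q(w) = (7 + w)*7 = 49 + 7*w)
-q(-175 - 1*368) = -(49 + 7*(-175 - 1*368)) = -(49 + 7*(-175 - 368)) = -(49 + 7*(-543)) = -(49 - 3801) = -1*(-3752) = 3752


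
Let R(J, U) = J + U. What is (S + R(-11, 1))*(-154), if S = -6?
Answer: 2464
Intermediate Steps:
(S + R(-11, 1))*(-154) = (-6 + (-11 + 1))*(-154) = (-6 - 10)*(-154) = -16*(-154) = 2464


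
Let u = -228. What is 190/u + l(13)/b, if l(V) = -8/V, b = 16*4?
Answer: -263/312 ≈ -0.84295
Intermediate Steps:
b = 64
190/u + l(13)/b = 190/(-228) - 8/13/64 = 190*(-1/228) - 8*1/13*(1/64) = -⅚ - 8/13*1/64 = -⅚ - 1/104 = -263/312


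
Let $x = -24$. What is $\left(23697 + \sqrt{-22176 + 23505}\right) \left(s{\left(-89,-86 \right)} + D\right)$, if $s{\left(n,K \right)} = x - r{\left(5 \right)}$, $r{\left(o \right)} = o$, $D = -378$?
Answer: $-9644679 - 407 \sqrt{1329} \approx -9.6595 \cdot 10^{6}$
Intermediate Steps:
$s{\left(n,K \right)} = -29$ ($s{\left(n,K \right)} = -24 - 5 = -29$)
$\left(23697 + \sqrt{-22176 + 23505}\right) \left(s{\left(-89,-86 \right)} + D\right) = \left(23697 + \sqrt{-22176 + 23505}\right) \left(-29 - 378\right) = \left(23697 + \sqrt{1329}\right) \left(-407\right) = -9644679 - 407 \sqrt{1329}$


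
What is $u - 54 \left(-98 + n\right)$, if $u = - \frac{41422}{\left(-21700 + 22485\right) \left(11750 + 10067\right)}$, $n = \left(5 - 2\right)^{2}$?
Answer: $\frac{82309172648}{17126345} \approx 4806.0$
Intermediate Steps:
$n = 9$ ($n = 3^{2} = 9$)
$u = - \frac{41422}{17126345}$ ($u = - \frac{41422}{785 \cdot 21817} = - \frac{41422}{17126345} \approx -0.0024186$)
$u - 54 \left(-98 + n\right) = - \frac{41422}{17126345} - 54 \left(-98 + 9\right) = - \frac{41422}{17126345} - 54 \left(-89\right) = - \frac{41422}{17126345} - -4806 = - \frac{41422}{17126345} + 4806 = \frac{82309172648}{17126345}$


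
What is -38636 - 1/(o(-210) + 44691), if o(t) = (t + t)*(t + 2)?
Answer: -5101922437/132051 ≈ -38636.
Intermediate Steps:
o(t) = 2*t*(2 + t) (o(t) = (2*t)*(2 + t) = 2*t*(2 + t))
-38636 - 1/(o(-210) + 44691) = -38636 - 1/(2*(-210)*(2 - 210) + 44691) = -38636 - 1/(2*(-210)*(-208) + 44691) = -38636 - 1/(87360 + 44691) = -38636 - 1/132051 = -5101922437/132051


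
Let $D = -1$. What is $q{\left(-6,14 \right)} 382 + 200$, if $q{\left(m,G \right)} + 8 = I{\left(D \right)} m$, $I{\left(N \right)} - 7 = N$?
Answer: $-16608$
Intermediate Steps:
$I{\left(N \right)} = 7 + N$
$q{\left(m,G \right)} = -8 + 6 m$ ($q{\left(m,G \right)} = -8 + \left(7 - 1\right) m = -8 + 6 m$)
$q{\left(-6,14 \right)} 382 + 200 = \left(-8 + 6 \left(-6\right)\right) 382 + 200 = \left(-8 - 36\right) 382 + 200 = \left(-44\right) 382 + 200 = -16808 + 200 = -16608$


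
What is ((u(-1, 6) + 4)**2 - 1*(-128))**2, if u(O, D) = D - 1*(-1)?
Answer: 62001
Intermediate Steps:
u(O, D) = 1 + D (u(O, D) = D + 1 = 1 + D)
((u(-1, 6) + 4)**2 - 1*(-128))**2 = (((1 + 6) + 4)**2 - 1*(-128))**2 = ((7 + 4)**2 + 128)**2 = (11**2 + 128)**2 = (121 + 128)**2 = 249**2 = 62001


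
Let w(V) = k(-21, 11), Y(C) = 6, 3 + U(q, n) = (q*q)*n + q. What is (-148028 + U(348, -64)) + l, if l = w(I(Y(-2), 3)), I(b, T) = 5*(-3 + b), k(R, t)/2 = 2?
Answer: -7898335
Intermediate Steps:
U(q, n) = -3 + q + n*q**2 (U(q, n) = -3 + ((q*q)*n + q) = -3 + (q**2*n + q) = -3 + (n*q**2 + q) = -3 + (q + n*q**2) = -3 + q + n*q**2)
k(R, t) = 4 (k(R, t) = 2*2 = 4)
I(b, T) = -15 + 5*b
w(V) = 4
l = 4
(-148028 + U(348, -64)) + l = (-148028 + (-3 + 348 - 64*348**2)) + 4 = (-148028 + (-3 + 348 - 64*121104)) + 4 = (-148028 + (-3 + 348 - 7750656)) + 4 = (-148028 - 7750311) + 4 = -7898339 + 4 = -7898335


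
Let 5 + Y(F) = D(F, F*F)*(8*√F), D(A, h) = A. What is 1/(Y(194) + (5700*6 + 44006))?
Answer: 78201/5648107825 - 1552*√194/5648107825 ≈ 1.0018e-5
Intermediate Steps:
Y(F) = -5 + 8*F^(3/2) (Y(F) = -5 + F*(8*√F) = -5 + 8*F^(3/2))
1/(Y(194) + (5700*6 + 44006)) = 1/((-5 + 8*194^(3/2)) + (5700*6 + 44006)) = 1/((-5 + 8*(194*√194)) + (34200 + 44006)) = 1/((-5 + 1552*√194) + 78206) = 1/(78201 + 1552*√194)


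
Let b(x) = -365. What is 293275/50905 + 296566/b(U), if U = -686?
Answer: -2997929371/3716065 ≈ -806.75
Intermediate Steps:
293275/50905 + 296566/b(U) = 293275/50905 + 296566/(-365) = 293275*(1/50905) + 296566*(-1/365) = 58655/10181 - 296566/365 = -2997929371/3716065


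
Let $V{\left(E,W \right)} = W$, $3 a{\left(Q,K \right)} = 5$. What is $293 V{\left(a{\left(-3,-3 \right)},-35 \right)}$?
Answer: $-10255$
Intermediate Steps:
$a{\left(Q,K \right)} = \frac{5}{3}$ ($a{\left(Q,K \right)} = \frac{1}{3} \cdot 5 = \frac{5}{3}$)
$293 V{\left(a{\left(-3,-3 \right)},-35 \right)} = 293 \left(-35\right) = -10255$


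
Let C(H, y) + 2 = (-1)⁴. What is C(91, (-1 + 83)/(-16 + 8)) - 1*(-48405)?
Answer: 48404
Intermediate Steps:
C(H, y) = -1 (C(H, y) = -2 + (-1)⁴ = -2 + 1 = -1)
C(91, (-1 + 83)/(-16 + 8)) - 1*(-48405) = -1 - 1*(-48405) = -1 + 48405 = 48404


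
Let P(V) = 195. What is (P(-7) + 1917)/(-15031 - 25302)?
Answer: -2112/40333 ≈ -0.052364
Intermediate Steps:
(P(-7) + 1917)/(-15031 - 25302) = (195 + 1917)/(-15031 - 25302) = 2112/(-40333) = 2112*(-1/40333) = -2112/40333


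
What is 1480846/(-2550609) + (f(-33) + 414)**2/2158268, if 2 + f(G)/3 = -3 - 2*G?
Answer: -2287002531647/5504897785212 ≈ -0.41545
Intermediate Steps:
f(G) = -15 - 6*G (f(G) = -6 + 3*(-3 - 2*G) = -6 + (-9 - 6*G) = -15 - 6*G)
1480846/(-2550609) + (f(-33) + 414)**2/2158268 = 1480846/(-2550609) + ((-15 - 6*(-33)) + 414)**2/2158268 = 1480846*(-1/2550609) + ((-15 + 198) + 414)**2*(1/2158268) = -1480846/2550609 + (183 + 414)**2*(1/2158268) = -1480846/2550609 + 597**2*(1/2158268) = -1480846/2550609 + 356409*(1/2158268) = -1480846/2550609 + 356409/2158268 = -2287002531647/5504897785212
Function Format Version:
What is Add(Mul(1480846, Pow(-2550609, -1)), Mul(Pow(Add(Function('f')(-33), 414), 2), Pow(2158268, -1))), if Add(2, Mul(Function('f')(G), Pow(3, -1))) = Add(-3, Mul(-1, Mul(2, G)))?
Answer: Rational(-2287002531647, 5504897785212) ≈ -0.41545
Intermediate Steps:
Function('f')(G) = Add(-15, Mul(-6, G)) (Function('f')(G) = Add(-6, Mul(3, Add(-3, Mul(-1, Mul(2, G))))) = Add(-6, Mul(3, Add(-3, Mul(-2, G)))) = Add(-6, Add(-9, Mul(-6, G))) = Add(-15, Mul(-6, G)))
Add(Mul(1480846, Pow(-2550609, -1)), Mul(Pow(Add(Function('f')(-33), 414), 2), Pow(2158268, -1))) = Add(Mul(1480846, Pow(-2550609, -1)), Mul(Pow(Add(Add(-15, Mul(-6, -33)), 414), 2), Pow(2158268, -1))) = Add(Mul(1480846, Rational(-1, 2550609)), Mul(Pow(Add(Add(-15, 198), 414), 2), Rational(1, 2158268))) = Add(Rational(-1480846, 2550609), Mul(Pow(Add(183, 414), 2), Rational(1, 2158268))) = Add(Rational(-1480846, 2550609), Mul(Pow(597, 2), Rational(1, 2158268))) = Add(Rational(-1480846, 2550609), Mul(356409, Rational(1, 2158268))) = Add(Rational(-1480846, 2550609), Rational(356409, 2158268)) = Rational(-2287002531647, 5504897785212)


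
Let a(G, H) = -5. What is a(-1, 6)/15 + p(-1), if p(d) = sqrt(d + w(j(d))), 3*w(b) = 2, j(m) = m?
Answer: -1/3 + I*sqrt(3)/3 ≈ -0.33333 + 0.57735*I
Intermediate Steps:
w(b) = 2/3 (w(b) = (1/3)*2 = 2/3)
p(d) = sqrt(2/3 + d) (p(d) = sqrt(d + 2/3) = sqrt(2/3 + d))
a(-1, 6)/15 + p(-1) = -5/15 + sqrt(6 + 9*(-1))/3 = -5*1/15 + sqrt(6 - 9)/3 = -1/3 + sqrt(-3)/3 = -1/3 + (I*sqrt(3))/3 = -1/3 + I*sqrt(3)/3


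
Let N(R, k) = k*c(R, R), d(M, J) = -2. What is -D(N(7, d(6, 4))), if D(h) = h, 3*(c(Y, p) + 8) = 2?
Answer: -44/3 ≈ -14.667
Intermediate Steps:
c(Y, p) = -22/3 (c(Y, p) = -8 + (⅓)*2 = -8 + ⅔ = -22/3)
N(R, k) = -22*k/3 (N(R, k) = k*(-22/3) = -22*k/3)
-D(N(7, d(6, 4))) = -(-22)*(-2)/3 = -1*44/3 = -44/3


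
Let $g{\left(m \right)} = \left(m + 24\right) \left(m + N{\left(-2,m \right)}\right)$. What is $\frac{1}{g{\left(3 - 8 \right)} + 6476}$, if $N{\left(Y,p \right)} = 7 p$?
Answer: $\frac{1}{5716} \approx 0.00017495$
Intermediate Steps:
$g{\left(m \right)} = 8 m \left(24 + m\right)$ ($g{\left(m \right)} = \left(m + 24\right) \left(m + 7 m\right) = \left(24 + m\right) 8 m = 8 m \left(24 + m\right)$)
$\frac{1}{g{\left(3 - 8 \right)} + 6476} = \frac{1}{8 \left(3 - 8\right) \left(24 + \left(3 - 8\right)\right) + 6476} = \frac{1}{8 \left(-5\right) \left(24 - 5\right) + 6476} = \frac{1}{8 \left(-5\right) 19 + 6476} = \frac{1}{-760 + 6476} = \frac{1}{5716}$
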